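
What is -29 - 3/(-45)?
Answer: -434/15 ≈ -28.933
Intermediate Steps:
-29 - 3/(-45) = -29 - 3*(-1/45) = -29 + 1/15 = -434/15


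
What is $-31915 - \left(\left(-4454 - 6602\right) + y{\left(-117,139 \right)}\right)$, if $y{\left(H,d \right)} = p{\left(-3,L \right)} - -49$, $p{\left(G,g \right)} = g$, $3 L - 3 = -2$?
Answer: $- \frac{62725}{3} \approx -20908.0$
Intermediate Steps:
$L = \frac{1}{3}$ ($L = 1 + \frac{1}{3} \left(-2\right) = 1 - \frac{2}{3} = \frac{1}{3} \approx 0.33333$)
$y{\left(H,d \right)} = \frac{148}{3}$ ($y{\left(H,d \right)} = \frac{1}{3} - -49 = \frac{1}{3} + 49 = \frac{148}{3}$)
$-31915 - \left(\left(-4454 - 6602\right) + y{\left(-117,139 \right)}\right) = -31915 - \left(\left(-4454 - 6602\right) + \frac{148}{3}\right) = -31915 - \left(-11056 + \frac{148}{3}\right) = -31915 - - \frac{33020}{3} = -31915 + \frac{33020}{3} = - \frac{62725}{3}$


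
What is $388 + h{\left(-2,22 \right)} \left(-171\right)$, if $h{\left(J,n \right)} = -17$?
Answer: $3295$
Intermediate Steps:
$388 + h{\left(-2,22 \right)} \left(-171\right) = 388 - -2907 = 388 + 2907 = 3295$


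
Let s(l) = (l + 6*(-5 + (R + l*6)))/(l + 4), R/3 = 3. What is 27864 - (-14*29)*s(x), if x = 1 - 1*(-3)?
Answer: 36593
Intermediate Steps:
R = 9 (R = 3*3 = 9)
x = 4 (x = 1 + 3 = 4)
s(l) = (24 + 37*l)/(4 + l) (s(l) = (l + 6*(-5 + (9 + l*6)))/(l + 4) = (l + 6*(-5 + (9 + 6*l)))/(4 + l) = (l + 6*(4 + 6*l))/(4 + l) = (l + (24 + 36*l))/(4 + l) = (24 + 37*l)/(4 + l))
27864 - (-14*29)*s(x) = 27864 - (-14*29)*(24 + 37*4)/(4 + 4) = 27864 - (-406)*(24 + 148)/8 = 27864 - (-406)*(1/8)*172 = 27864 - (-406)*43/2 = 27864 - 1*(-8729) = 27864 + 8729 = 36593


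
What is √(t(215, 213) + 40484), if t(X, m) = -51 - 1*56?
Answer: √40377 ≈ 200.94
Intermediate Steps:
t(X, m) = -107 (t(X, m) = -51 - 56 = -107)
√(t(215, 213) + 40484) = √(-107 + 40484) = √40377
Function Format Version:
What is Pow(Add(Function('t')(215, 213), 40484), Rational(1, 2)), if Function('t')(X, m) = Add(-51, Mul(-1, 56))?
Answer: Pow(40377, Rational(1, 2)) ≈ 200.94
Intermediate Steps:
Function('t')(X, m) = -107 (Function('t')(X, m) = Add(-51, -56) = -107)
Pow(Add(Function('t')(215, 213), 40484), Rational(1, 2)) = Pow(Add(-107, 40484), Rational(1, 2)) = Pow(40377, Rational(1, 2))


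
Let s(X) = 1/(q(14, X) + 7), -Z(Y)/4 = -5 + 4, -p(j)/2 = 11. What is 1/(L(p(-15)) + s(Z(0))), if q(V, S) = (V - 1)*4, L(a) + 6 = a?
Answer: -59/1651 ≈ -0.035736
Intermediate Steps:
p(j) = -22 (p(j) = -2*11 = -22)
L(a) = -6 + a
q(V, S) = -4 + 4*V (q(V, S) = (-1 + V)*4 = -4 + 4*V)
Z(Y) = 4 (Z(Y) = -4*(-5 + 4) = -4*(-1) = 4)
s(X) = 1/59 (s(X) = 1/((-4 + 4*14) + 7) = 1/((-4 + 56) + 7) = 1/(52 + 7) = 1/59)
1/(L(p(-15)) + s(Z(0))) = 1/((-6 - 22) + 1/59) = 1/(-28 + 1/59) = 1/(-1651/59) = -59/1651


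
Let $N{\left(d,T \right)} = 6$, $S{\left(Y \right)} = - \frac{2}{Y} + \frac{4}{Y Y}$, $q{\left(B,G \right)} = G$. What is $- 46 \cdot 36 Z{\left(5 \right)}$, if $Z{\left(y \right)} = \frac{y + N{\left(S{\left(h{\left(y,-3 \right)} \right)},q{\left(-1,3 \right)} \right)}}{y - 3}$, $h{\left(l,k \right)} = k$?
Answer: $-9108$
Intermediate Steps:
$S{\left(Y \right)} = - \frac{2}{Y} + \frac{4}{Y^{2}}$
$Z{\left(y \right)} = \frac{6 + y}{-3 + y}$ ($Z{\left(y \right)} = \frac{y + 6}{y - 3} = \frac{6 + y}{-3 + y}$)
$- 46 \cdot 36 Z{\left(5 \right)} = - 46 \cdot 36 \frac{6 + 5}{-3 + 5} = - 46 \cdot 36 \cdot \frac{1}{2} \cdot 11 = - 46 \cdot 36 \cdot \frac{11}{2} = \left(-46\right) 198 = -9108$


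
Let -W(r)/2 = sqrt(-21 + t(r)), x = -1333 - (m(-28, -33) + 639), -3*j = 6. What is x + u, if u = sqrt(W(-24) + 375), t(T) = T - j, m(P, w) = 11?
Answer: -1983 + sqrt(375 - 2*I*sqrt(43)) ≈ -1963.6 - 0.33857*I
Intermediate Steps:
j = -2 (j = -1/3*6 = -2)
x = -1983 (x = -1333 - (11 + 639) = -1333 - 1*650 = -1333 - 650 = -1983)
t(T) = 2 + T (t(T) = T - 1*(-2) = T + 2 = 2 + T)
W(r) = -2*sqrt(-19 + r) (W(r) = -2*sqrt(-21 + (2 + r)) = -2*sqrt(-19 + r))
u = sqrt(375 - 2*I*sqrt(43)) (u = sqrt(-2*sqrt(-19 - 24) + 375) = sqrt(-2*I*sqrt(43) + 375) = sqrt(375 - 2*I*sqrt(43)) ≈ 19.368 - 0.3386*I)
x + u = -1983 + sqrt(375 - 2*I*sqrt(43))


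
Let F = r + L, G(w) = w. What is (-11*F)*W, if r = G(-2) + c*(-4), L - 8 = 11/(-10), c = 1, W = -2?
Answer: 99/5 ≈ 19.800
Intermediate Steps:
L = 69/10 (L = 8 + 11/(-10) = 8 + 11*(-1/10) = 8 - 11/10 = 69/10 ≈ 6.9000)
r = -6 (r = -2 + 1*(-4) = -2 - 4 = -6)
F = 9/10 (F = -6 + 69/10 = 9/10 ≈ 0.90000)
(-11*F)*W = -11*9/10*(-2) = -99/10*(-2) = 99/5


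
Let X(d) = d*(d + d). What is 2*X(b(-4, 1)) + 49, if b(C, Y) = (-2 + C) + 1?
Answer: 149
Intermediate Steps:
b(C, Y) = -1 + C
X(d) = 2*d² (X(d) = d*(2*d) = 2*d²)
2*X(b(-4, 1)) + 49 = 2*(2*(-1 - 4)²) + 49 = 2*(2*(-5)²) + 49 = 2*(2*25) + 49 = 2*50 + 49 = 100 + 49 = 149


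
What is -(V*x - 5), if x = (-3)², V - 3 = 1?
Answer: -31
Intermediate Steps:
V = 4 (V = 3 + 1 = 4)
x = 9
-(V*x - 5) = -(4*9 - 5) = -(36 - 5) = -1*31 = -31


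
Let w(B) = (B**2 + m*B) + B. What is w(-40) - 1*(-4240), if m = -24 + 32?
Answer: 5480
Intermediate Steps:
m = 8
w(B) = B**2 + 9*B (w(B) = (B**2 + 8*B) + B = B**2 + 9*B)
w(-40) - 1*(-4240) = -40*(9 - 40) - 1*(-4240) = -40*(-31) + 4240 = 1240 + 4240 = 5480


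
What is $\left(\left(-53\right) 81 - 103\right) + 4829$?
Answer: $433$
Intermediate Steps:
$\left(\left(-53\right) 81 - 103\right) + 4829 = \left(-4293 - 103\right) + 4829 = -4396 + 4829 = 433$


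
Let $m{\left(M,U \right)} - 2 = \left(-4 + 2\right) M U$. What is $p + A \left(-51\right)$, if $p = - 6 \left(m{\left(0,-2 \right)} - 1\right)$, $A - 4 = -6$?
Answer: $96$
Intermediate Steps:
$A = -2$ ($A = 4 - 6 = -2$)
$m{\left(M,U \right)} = 2 - 2 M U$ ($m{\left(M,U \right)} = 2 + \left(-4 + 2\right) M U = 2 + - 2 M U = 2 - 2 M U$)
$p = -6$ ($p = - 6 \left(\left(2 - 0 \left(-2\right)\right) - 1\right) = - 6 \left(\left(2 + 0\right) - 1\right) = - 6 \left(2 - 1\right) = \left(-6\right) 1 = -6$)
$p + A \left(-51\right) = -6 - -102 = -6 + 102 = 96$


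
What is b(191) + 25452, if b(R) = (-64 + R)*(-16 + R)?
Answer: 47677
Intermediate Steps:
b(191) + 25452 = (1024 + 191**2 - 80*191) + 25452 = (1024 + 36481 - 15280) + 25452 = 22225 + 25452 = 47677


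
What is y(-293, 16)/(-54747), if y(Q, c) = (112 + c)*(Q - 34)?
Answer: 13952/18249 ≈ 0.76453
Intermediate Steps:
y(Q, c) = (-34 + Q)*(112 + c) (y(Q, c) = (112 + c)*(-34 + Q) = (-34 + Q)*(112 + c))
y(-293, 16)/(-54747) = (-3808 - 34*16 + 112*(-293) - 293*16)/(-54747) = (-3808 - 544 - 32816 - 4688)*(-1/54747) = -41856*(-1/54747) = 13952/18249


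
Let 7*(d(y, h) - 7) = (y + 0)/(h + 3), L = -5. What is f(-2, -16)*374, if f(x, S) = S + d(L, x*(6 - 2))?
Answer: -23188/7 ≈ -3312.6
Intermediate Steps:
d(y, h) = 7 + y/(7*(3 + h)) (d(y, h) = 7 + ((y + 0)/(h + 3))/7 = 7 + (y/(3 + h))/7 = 7 + y/(7*(3 + h)))
f(x, S) = S + (142 + 196*x)/(7*(3 + 4*x)) (f(x, S) = S + (147 - 5 + 49*(x*(6 - 2)))/(7*(3 + x*(6 - 2))) = S + (147 - 5 + 49*(x*4))/(7*(3 + x*4)) = S + (147 - 5 + 49*(4*x))/(7*(3 + 4*x)) = S + (147 - 5 + 196*x)/(7*(3 + 4*x)) = S + (142 + 196*x)/(7*(3 + 4*x)))
f(-2, -16)*374 = ((142 + 196*(-2) + 7*(-16)*(3 + 4*(-2)))/(7*(3 + 4*(-2))))*374 = ((142 - 392 + 7*(-16)*(3 - 8))/(7*(3 - 8)))*374 = ((⅐)*(142 - 392 + 7*(-16)*(-5))/(-5))*374 = ((⅐)*(-⅕)*(142 - 392 + 560))*374 = ((⅐)*(-⅕)*310)*374 = -62/7*374 = -23188/7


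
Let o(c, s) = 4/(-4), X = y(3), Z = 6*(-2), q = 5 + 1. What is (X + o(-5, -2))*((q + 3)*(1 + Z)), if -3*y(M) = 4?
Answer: 231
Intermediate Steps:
q = 6
Z = -12
y(M) = -4/3 (y(M) = -1/3*4 = -4/3)
X = -4/3 ≈ -1.3333
o(c, s) = -1 (o(c, s) = 4*(-1/4) = -1)
(X + o(-5, -2))*((q + 3)*(1 + Z)) = (-4/3 - 1)*((6 + 3)*(1 - 12)) = -21*(-11) = -7/3*(-99) = 231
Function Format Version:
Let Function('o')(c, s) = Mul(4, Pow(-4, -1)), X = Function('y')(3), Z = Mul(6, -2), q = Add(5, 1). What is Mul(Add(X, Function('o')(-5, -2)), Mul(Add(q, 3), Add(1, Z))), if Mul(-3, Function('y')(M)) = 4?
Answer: 231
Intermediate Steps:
q = 6
Z = -12
Function('y')(M) = Rational(-4, 3) (Function('y')(M) = Mul(Rational(-1, 3), 4) = Rational(-4, 3))
X = Rational(-4, 3) ≈ -1.3333
Function('o')(c, s) = -1 (Function('o')(c, s) = Mul(4, Rational(-1, 4)) = -1)
Mul(Add(X, Function('o')(-5, -2)), Mul(Add(q, 3), Add(1, Z))) = Mul(Add(Rational(-4, 3), -1), Mul(Add(6, 3), Add(1, -12))) = Mul(Rational(-7, 3), Mul(9, -11)) = Mul(Rational(-7, 3), -99) = 231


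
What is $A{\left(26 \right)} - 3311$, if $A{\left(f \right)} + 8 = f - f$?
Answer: $-3319$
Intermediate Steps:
$A{\left(f \right)} = -8$ ($A{\left(f \right)} = -8 + \left(f - f\right) = -8 + 0 = -8$)
$A{\left(26 \right)} - 3311 = -8 - 3311 = -3319$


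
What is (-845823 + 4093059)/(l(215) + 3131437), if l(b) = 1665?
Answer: 1623618/1566551 ≈ 1.0364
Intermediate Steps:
(-845823 + 4093059)/(l(215) + 3131437) = (-845823 + 4093059)/(1665 + 3131437) = 3247236/3133102 = 3247236*(1/3133102) = 1623618/1566551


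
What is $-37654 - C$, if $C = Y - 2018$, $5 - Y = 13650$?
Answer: $-21991$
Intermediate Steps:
$Y = -13645$ ($Y = 5 - 13650 = -13645$)
$C = -15663$ ($C = -13645 - 2018 = -15663$)
$-37654 - C = -37654 - -15663 = -37654 + 15663 = -21991$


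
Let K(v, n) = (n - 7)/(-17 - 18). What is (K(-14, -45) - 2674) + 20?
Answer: -92838/35 ≈ -2652.5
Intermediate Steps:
K(v, n) = ⅕ - n/35 (K(v, n) = (-7 + n)/(-35) = (-7 + n)*(-1/35) = ⅕ - n/35)
(K(-14, -45) - 2674) + 20 = ((⅕ - 1/35*(-45)) - 2674) + 20 = ((⅕ + 9/7) - 2674) + 20 = (52/35 - 2674) + 20 = -93538/35 + 20 = -92838/35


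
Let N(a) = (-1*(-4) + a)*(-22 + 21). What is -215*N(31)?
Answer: 7525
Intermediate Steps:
N(a) = -4 - a (N(a) = (4 + a)*(-1) = -4 - a)
-215*N(31) = -215*(-4 - 1*31) = -215*(-4 - 31) = -215*(-35) = 7525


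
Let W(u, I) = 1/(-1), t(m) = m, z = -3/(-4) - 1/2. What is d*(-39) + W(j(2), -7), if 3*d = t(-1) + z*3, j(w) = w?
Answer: 9/4 ≈ 2.2500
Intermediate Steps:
z = ¼ (z = -3*(-¼) - 1*½ = ¾ - ½ = ¼ ≈ 0.25000)
W(u, I) = -1
d = -1/12 (d = (-1 + (¼)*3)/3 = (-1 + ¾)/3 = (⅓)*(-¼) = -1/12 ≈ -0.083333)
d*(-39) + W(j(2), -7) = -1/12*(-39) - 1 = 13/4 - 1 = 9/4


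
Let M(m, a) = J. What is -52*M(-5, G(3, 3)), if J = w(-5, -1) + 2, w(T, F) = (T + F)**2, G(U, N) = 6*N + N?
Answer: -1976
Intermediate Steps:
G(U, N) = 7*N
w(T, F) = (F + T)**2
J = 38 (J = (-1 - 5)**2 + 2 = (-6)**2 + 2 = 36 + 2 = 38)
M(m, a) = 38
-52*M(-5, G(3, 3)) = -52*38 = -1976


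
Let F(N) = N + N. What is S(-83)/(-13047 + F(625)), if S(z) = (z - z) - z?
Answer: -83/11797 ≈ -0.0070357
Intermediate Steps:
F(N) = 2*N
S(z) = -z (S(z) = 0 - z = -z)
S(-83)/(-13047 + F(625)) = (-1*(-83))/(-13047 + 2*625) = 83/(-13047 + 1250) = 83/(-11797) = 83*(-1/11797) = -83/11797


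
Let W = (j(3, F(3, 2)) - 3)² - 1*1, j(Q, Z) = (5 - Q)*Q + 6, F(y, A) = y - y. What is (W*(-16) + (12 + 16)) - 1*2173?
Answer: -3425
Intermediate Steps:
F(y, A) = 0
j(Q, Z) = 6 + Q*(5 - Q) (j(Q, Z) = Q*(5 - Q) + 6 = 6 + Q*(5 - Q))
W = 80 (W = ((6 - 1*3² + 5*3) - 3)² - 1*1 = ((6 - 1*9 + 15) - 3)² - 1 = ((6 - 9 + 15) - 3)² - 1 = (12 - 3)² - 1 = 9² - 1 = 81 - 1 = 80)
(W*(-16) + (12 + 16)) - 1*2173 = (80*(-16) + (12 + 16)) - 1*2173 = (-1280 + 28) - 2173 = -1252 - 2173 = -3425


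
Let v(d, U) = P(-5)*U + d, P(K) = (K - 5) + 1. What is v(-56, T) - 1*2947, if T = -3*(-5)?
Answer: -3138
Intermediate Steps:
P(K) = -4 + K (P(K) = (-5 + K) + 1 = -4 + K)
T = 15
v(d, U) = d - 9*U (v(d, U) = (-4 - 5)*U + d = -9*U + d = d - 9*U)
v(-56, T) - 1*2947 = (-56 - 9*15) - 1*2947 = (-56 - 135) - 2947 = -191 - 2947 = -3138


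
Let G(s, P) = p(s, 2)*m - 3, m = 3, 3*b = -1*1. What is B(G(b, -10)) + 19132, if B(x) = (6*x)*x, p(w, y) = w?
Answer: 19228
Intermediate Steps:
b = -1/3 (b = (-1*1)/3 = (1/3)*(-1) = -1/3 ≈ -0.33333)
G(s, P) = -3 + 3*s (G(s, P) = s*3 - 3 = 3*s - 3 = -3 + 3*s)
B(x) = 6*x**2
B(G(b, -10)) + 19132 = 6*(-3 + 3*(-1/3))**2 + 19132 = 6*(-3 - 1)**2 + 19132 = 6*(-4)**2 + 19132 = 6*16 + 19132 = 96 + 19132 = 19228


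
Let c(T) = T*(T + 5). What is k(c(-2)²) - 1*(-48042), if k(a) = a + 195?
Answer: 48273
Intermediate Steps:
c(T) = T*(5 + T)
k(a) = 195 + a
k(c(-2)²) - 1*(-48042) = (195 + (-2*(5 - 2))²) - 1*(-48042) = (195 + (-2*3)²) + 48042 = (195 + (-6)²) + 48042 = (195 + 36) + 48042 = 231 + 48042 = 48273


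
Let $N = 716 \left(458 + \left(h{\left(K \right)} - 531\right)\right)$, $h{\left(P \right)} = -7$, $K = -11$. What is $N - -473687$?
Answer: $416407$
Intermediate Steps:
$N = -57280$ ($N = 716 \left(458 - 538\right) = 716 \left(-80\right) = -57280$)
$N - -473687 = -57280 - -473687 = -57280 + 473687 = 416407$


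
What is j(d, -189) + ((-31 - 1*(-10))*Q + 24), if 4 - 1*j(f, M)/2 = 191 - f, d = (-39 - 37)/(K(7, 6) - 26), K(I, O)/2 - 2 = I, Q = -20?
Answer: 89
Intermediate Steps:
K(I, O) = 4 + 2*I
d = 19/2 (d = (-39 - 37)/((4 + 2*7) - 26) = -76/((4 + 14) - 26) = -76/(18 - 26) = -76/(-8) = -76*(-⅛) = 19/2 ≈ 9.5000)
j(f, M) = -374 + 2*f (j(f, M) = 8 - 2*(191 - f) = 8 + (-382 + 2*f) = -374 + 2*f)
j(d, -189) + ((-31 - 1*(-10))*Q + 24) = (-374 + 2*(19/2)) + ((-31 - 1*(-10))*(-20) + 24) = (-374 + 19) + ((-31 + 10)*(-20) + 24) = -355 + (-21*(-20) + 24) = -355 + (420 + 24) = -355 + 444 = 89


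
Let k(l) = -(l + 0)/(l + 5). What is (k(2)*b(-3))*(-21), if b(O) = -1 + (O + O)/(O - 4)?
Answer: -6/7 ≈ -0.85714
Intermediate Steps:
b(O) = -1 + 2*O/(-4 + O) (b(O) = -1 + (2*O)/(-4 + O) = -1 + 2*O/(-4 + O))
k(l) = -l/(5 + l)
(k(2)*b(-3))*(-21) = ((-1*2/(5 + 2))*((4 - 3)/(-4 - 3)))*(-21) = ((-1*2/7)*(1/(-7)))*(-21) = ((-1*2*1/7)*(-1/7*1))*(-21) = -2/7*(-1/7)*(-21) = (2/49)*(-21) = -6/7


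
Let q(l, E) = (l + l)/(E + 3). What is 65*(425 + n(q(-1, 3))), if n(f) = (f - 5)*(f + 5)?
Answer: 234065/9 ≈ 26007.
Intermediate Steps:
q(l, E) = 2*l/(3 + E) (q(l, E) = (2*l)/(3 + E) = 2*l/(3 + E))
n(f) = (-5 + f)*(5 + f)
65*(425 + n(q(-1, 3))) = 65*(425 + (-25 + (2*(-1)/(3 + 3))²)) = 65*(425 + (-25 + (2*(-1)/6)²)) = 65*(425 + (-25 + (2*(-1)*(⅙))²)) = 65*(425 + (-25 + (-⅓)²)) = 65*(425 + (-25 + ⅑)) = 65*(425 - 224/9) = 65*(3601/9) = 234065/9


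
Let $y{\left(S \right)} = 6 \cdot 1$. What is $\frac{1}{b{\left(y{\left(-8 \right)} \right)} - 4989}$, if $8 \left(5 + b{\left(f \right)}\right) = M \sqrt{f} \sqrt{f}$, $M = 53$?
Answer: $- \frac{4}{19817} \approx -0.00020185$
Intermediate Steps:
$y{\left(S \right)} = 6$
$b{\left(f \right)} = -5 + \frac{53 f}{8}$ ($b{\left(f \right)} = -5 + \frac{53 \sqrt{f} \sqrt{f}}{8} = -5 + \frac{53 f}{8}$)
$\frac{1}{b{\left(y{\left(-8 \right)} \right)} - 4989} = \frac{1}{\left(-5 + \frac{53}{8} \cdot 6\right) - 4989} = \frac{1}{\left(-5 + \frac{159}{4}\right) - 4989} = \frac{1}{\frac{139}{4} - 4989} = \frac{1}{- \frac{19817}{4}} = - \frac{4}{19817}$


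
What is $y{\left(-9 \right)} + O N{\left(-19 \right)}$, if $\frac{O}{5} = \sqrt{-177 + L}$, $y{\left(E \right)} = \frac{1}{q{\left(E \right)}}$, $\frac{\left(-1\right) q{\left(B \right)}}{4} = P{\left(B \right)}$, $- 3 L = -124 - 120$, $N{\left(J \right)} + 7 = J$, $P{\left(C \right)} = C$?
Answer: $\frac{1}{36} - \frac{130 i \sqrt{861}}{3} \approx 0.027778 - 1271.5 i$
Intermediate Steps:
$N{\left(J \right)} = -7 + J$
$L = \frac{244}{3}$ ($L = - \frac{-124 - 120}{3} = \left(- \frac{1}{3}\right) \left(-244\right) = \frac{244}{3} \approx 81.333$)
$q{\left(B \right)} = - 4 B$
$y{\left(E \right)} = - \frac{1}{4 E}$ ($y{\left(E \right)} = \frac{1}{\left(-4\right) E} = - \frac{1}{4 E}$)
$O = \frac{5 i \sqrt{861}}{3}$ ($O = 5 \sqrt{-177 + \frac{244}{3}} = 5 \sqrt{- \frac{287}{3}} = 5 \frac{i \sqrt{861}}{3} = \frac{5 i \sqrt{861}}{3} \approx 48.905 i$)
$y{\left(-9 \right)} + O N{\left(-19 \right)} = - \frac{1}{4 \left(-9\right)} + \frac{5 i \sqrt{861}}{3} \left(-7 - 19\right) = \left(- \frac{1}{4}\right) \left(- \frac{1}{9}\right) + \frac{5 i \sqrt{861}}{3} \left(-26\right) = \frac{1}{36} - \frac{130 i \sqrt{861}}{3}$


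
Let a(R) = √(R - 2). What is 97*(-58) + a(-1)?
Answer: -5626 + I*√3 ≈ -5626.0 + 1.732*I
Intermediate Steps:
a(R) = √(-2 + R)
97*(-58) + a(-1) = 97*(-58) + √(-2 - 1) = -5626 + √(-3) = -5626 + I*√3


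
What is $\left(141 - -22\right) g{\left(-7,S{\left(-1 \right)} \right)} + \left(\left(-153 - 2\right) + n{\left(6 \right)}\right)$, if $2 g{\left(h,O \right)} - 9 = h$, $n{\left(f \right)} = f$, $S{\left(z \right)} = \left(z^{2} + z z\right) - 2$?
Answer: $14$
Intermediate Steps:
$S{\left(z \right)} = -2 + 2 z^{2}$ ($S{\left(z \right)} = \left(z^{2} + z^{2}\right) - 2 = 2 z^{2} - 2 = -2 + 2 z^{2}$)
$g{\left(h,O \right)} = \frac{9}{2} + \frac{h}{2}$
$\left(141 - -22\right) g{\left(-7,S{\left(-1 \right)} \right)} + \left(\left(-153 - 2\right) + n{\left(6 \right)}\right) = \left(141 - -22\right) \left(\frac{9}{2} + \frac{1}{2} \left(-7\right)\right) + \left(\left(-153 - 2\right) + 6\right) = \left(141 + 22\right) \left(\frac{9}{2} - \frac{7}{2}\right) + \left(-155 + 6\right) = 163 \cdot 1 - 149 = 163 - 149 = 14$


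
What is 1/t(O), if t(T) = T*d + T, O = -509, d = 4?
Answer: -1/2545 ≈ -0.00039293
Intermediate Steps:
t(T) = 5*T (t(T) = T*4 + T = 4*T + T = 5*T)
1/t(O) = 1/(5*(-509)) = 1/(-2545) = -1/2545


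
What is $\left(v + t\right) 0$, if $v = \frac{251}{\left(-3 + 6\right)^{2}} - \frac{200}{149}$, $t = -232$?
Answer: $0$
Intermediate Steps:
$v = \frac{35599}{1341}$ ($v = \frac{251}{3^{2}} - \frac{200}{149} = \frac{251}{9} - \frac{200}{149} = \frac{35599}{1341} \approx 26.547$)
$\left(v + t\right) 0 = \left(\frac{35599}{1341} - 232\right) 0 = \left(- \frac{275513}{1341}\right) 0 = 0$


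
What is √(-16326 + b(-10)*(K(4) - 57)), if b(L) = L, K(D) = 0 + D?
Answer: 2*I*√3949 ≈ 125.68*I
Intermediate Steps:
K(D) = D
√(-16326 + b(-10)*(K(4) - 57)) = √(-16326 - 10*(4 - 57)) = √(-16326 - 10*(-53)) = √(-16326 + 530) = √(-15796) = 2*I*√3949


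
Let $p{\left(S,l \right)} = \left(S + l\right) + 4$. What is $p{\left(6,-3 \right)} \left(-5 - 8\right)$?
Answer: $-91$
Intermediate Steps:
$p{\left(S,l \right)} = 4 + S + l$
$p{\left(6,-3 \right)} \left(-5 - 8\right) = \left(4 + 6 - 3\right) \left(-5 - 8\right) = 7 \left(-13\right) = -91$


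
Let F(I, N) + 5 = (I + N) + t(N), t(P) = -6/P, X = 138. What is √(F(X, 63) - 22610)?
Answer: 2*I*√2471154/21 ≈ 149.71*I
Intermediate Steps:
F(I, N) = -5 + I + N - 6/N (F(I, N) = -5 + ((I + N) - 6/N) = -5 + (I + N - 6/N) = -5 + I + N - 6/N)
√(F(X, 63) - 22610) = √((-5 + 138 + 63 - 6/63) - 22610) = √((-5 + 138 + 63 - 6*1/63) - 22610) = √((-5 + 138 + 63 - 2/21) - 22610) = √(4114/21 - 22610) = √(-470696/21) = 2*I*√2471154/21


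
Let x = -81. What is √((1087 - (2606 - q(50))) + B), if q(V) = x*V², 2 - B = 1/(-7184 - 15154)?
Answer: I*√11311297391090/7446 ≈ 451.68*I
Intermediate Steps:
B = 44677/22338 (B = 2 - 1/(-7184 - 15154) = 2 - 1/(-22338) = 2 - 1*(-1/22338) = 2 + 1/22338 = 44677/22338 ≈ 2.0000)
q(V) = -81*V²
√((1087 - (2606 - q(50))) + B) = √((1087 - (2606 - (-81)*50²)) + 44677/22338) = √((1087 - (2606 - (-81)*2500)) + 44677/22338) = √((1087 - (2606 - 1*(-202500))) + 44677/22338) = √((1087 - (2606 + 202500)) + 44677/22338) = √((1087 - 1*205106) + 44677/22338) = √((1087 - 205106) + 44677/22338) = √(-204019 + 44677/22338) = √(-4557331745/22338) = I*√11311297391090/7446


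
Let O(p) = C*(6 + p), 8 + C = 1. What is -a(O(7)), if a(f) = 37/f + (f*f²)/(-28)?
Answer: -9796275/364 ≈ -26913.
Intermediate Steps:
C = -7 (C = -8 + 1 = -7)
O(p) = -42 - 7*p (O(p) = -7*(6 + p) = -42 - 7*p)
a(f) = 37/f - f³/28 (a(f) = 37/f + f³*(-1/28) = 37/f - f³/28)
-a(O(7)) = -(1036 - (-42 - 7*7)⁴)/(28*(-42 - 7*7)) = -(1036 - (-42 - 49)⁴)/(28*(-42 - 49)) = -(1036 - 1*(-91)⁴)/(28*(-91)) = -(-1)*(1036 - 1*68574961)/(28*91) = -(-1)*(1036 - 68574961)/(28*91) = -(-1)*(-68573925)/(28*91) = -1*9796275/364 = -9796275/364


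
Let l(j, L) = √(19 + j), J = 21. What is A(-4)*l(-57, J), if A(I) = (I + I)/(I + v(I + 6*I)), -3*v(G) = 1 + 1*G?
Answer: -8*I*√38/5 ≈ -9.8631*I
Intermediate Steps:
v(G) = -⅓ - G/3 (v(G) = -(1 + 1*G)/3 = -(1 + G)/3 = -⅓ - G/3)
A(I) = 2*I/(-⅓ - 4*I/3) (A(I) = (I + I)/(I + (-⅓ - (I + 6*I)/3)) = (2*I)/(I + (-⅓ - 7*I/3)) = (2*I)/(-⅓ - 4*I/3) = 2*I/(-⅓ - 4*I/3))
A(-4)*l(-57, J) = (-6*(-4)/(1 + 4*(-4)))*√(19 - 57) = (-6*(-4)/(1 - 16))*√(-38) = (-6*(-4)/(-15))*(I*√38) = (-6*(-4)*(-1/15))*(I*√38) = -8*I*√38/5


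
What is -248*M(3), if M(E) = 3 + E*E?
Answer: -2976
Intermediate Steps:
M(E) = 3 + E²
-248*M(3) = -248*(3 + 3²) = -248*(3 + 9) = -248*12 = -2976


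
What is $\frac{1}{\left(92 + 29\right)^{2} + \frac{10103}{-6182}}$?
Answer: $\frac{6182}{90500559} \approx 6.8309 \cdot 10^{-5}$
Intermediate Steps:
$\frac{1}{\left(92 + 29\right)^{2} + \frac{10103}{-6182}} = \frac{1}{121^{2} + 10103 \left(- \frac{1}{6182}\right)} = \frac{1}{14641 - \frac{10103}{6182}} = \frac{1}{\frac{90500559}{6182}} = \frac{6182}{90500559}$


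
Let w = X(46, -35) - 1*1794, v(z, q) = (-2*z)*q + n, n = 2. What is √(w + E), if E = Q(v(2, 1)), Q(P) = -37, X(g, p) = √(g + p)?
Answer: √(-1831 + √11) ≈ 42.751*I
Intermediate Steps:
v(z, q) = 2 - 2*q*z (v(z, q) = (-2*z)*q + 2 = -2*q*z + 2 = 2 - 2*q*z)
E = -37
w = -1794 + √11 (w = √(46 - 35) - 1*1794 = √11 - 1794 = -1794 + √11 ≈ -1790.7)
√(w + E) = √((-1794 + √11) - 37) = √(-1831 + √11)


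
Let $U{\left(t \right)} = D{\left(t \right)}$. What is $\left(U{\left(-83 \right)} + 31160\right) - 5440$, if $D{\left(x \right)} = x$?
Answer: $25637$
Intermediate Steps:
$U{\left(t \right)} = t$
$\left(U{\left(-83 \right)} + 31160\right) - 5440 = \left(-83 + 31160\right) - 5440 = 31077 - 5440 = 25637$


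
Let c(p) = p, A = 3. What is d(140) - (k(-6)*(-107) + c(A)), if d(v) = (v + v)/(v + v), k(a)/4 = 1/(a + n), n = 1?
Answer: -438/5 ≈ -87.600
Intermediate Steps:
k(a) = 4/(1 + a) (k(a) = 4/(a + 1) = 4/(1 + a))
d(v) = 1 (d(v) = (2*v)/((2*v)) = (2*v)*(1/(2*v)) = 1)
d(140) - (k(-6)*(-107) + c(A)) = 1 - ((4/(1 - 6))*(-107) + 3) = 1 - ((4/(-5))*(-107) + 3) = 1 - ((4*(-⅕))*(-107) + 3) = 1 - (-⅘*(-107) + 3) = 1 - (428/5 + 3) = 1 - 1*443/5 = 1 - 443/5 = -438/5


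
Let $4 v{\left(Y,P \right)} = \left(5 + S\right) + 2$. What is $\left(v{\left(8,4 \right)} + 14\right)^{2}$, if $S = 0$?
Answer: $\frac{3969}{16} \approx 248.06$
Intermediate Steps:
$v{\left(Y,P \right)} = \frac{7}{4}$ ($v{\left(Y,P \right)} = \frac{\left(5 + 0\right) + 2}{4} = \frac{5 + 2}{4} = \frac{1}{4} \cdot 7 = \frac{7}{4}$)
$\left(v{\left(8,4 \right)} + 14\right)^{2} = \left(\frac{7}{4} + 14\right)^{2} = \left(\frac{63}{4}\right)^{2} = \frac{3969}{16}$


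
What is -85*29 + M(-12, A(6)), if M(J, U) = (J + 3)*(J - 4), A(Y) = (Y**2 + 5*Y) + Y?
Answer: -2321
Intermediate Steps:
A(Y) = Y**2 + 6*Y
M(J, U) = (-4 + J)*(3 + J) (M(J, U) = (3 + J)*(-4 + J) = (-4 + J)*(3 + J))
-85*29 + M(-12, A(6)) = -85*29 + (-12 + (-12)**2 - 1*(-12)) = -2465 + (-12 + 144 + 12) = -2465 + 144 = -2321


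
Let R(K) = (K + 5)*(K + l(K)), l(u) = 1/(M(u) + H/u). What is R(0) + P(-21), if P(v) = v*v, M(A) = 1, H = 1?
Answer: 441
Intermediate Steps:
l(u) = 1/(1 + 1/u)
R(K) = (5 + K)*(K + K/(1 + K)) (R(K) = (K + 5)*(K + K/(1 + K)) = (5 + K)*(K + K/(1 + K)))
P(v) = v²
R(0) + P(-21) = 0*(10 + 0² + 7*0)/(1 + 0) + (-21)² = 0*(10 + 0 + 0)/1 + 441 = 0*1*10 + 441 = 0 + 441 = 441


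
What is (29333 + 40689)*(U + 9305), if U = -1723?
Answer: 530906804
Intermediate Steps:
(29333 + 40689)*(U + 9305) = (29333 + 40689)*(-1723 + 9305) = 70022*7582 = 530906804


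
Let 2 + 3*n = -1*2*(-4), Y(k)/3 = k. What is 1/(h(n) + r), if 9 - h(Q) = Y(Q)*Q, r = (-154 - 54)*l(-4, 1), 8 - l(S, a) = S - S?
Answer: -1/1667 ≈ -0.00059988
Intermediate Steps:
Y(k) = 3*k
l(S, a) = 8 (l(S, a) = 8 - (S - S) = 8 - 1*0 = 8 + 0 = 8)
r = -1664 (r = (-154 - 54)*8 = -208*8 = -1664)
n = 2 (n = -⅔ + (-1*2*(-4))/3 = -⅔ + (-2*(-4))/3 = -⅔ + (⅓)*8 = -⅔ + 8/3 = 2)
h(Q) = 9 - 3*Q² (h(Q) = 9 - 3*Q*Q = 9 - 3*Q²)
1/(h(n) + r) = 1/((9 - 3*2²) - 1664) = 1/((9 - 3*4) - 1664) = 1/((9 - 12) - 1664) = 1/(-3 - 1664) = 1/(-1667) = -1/1667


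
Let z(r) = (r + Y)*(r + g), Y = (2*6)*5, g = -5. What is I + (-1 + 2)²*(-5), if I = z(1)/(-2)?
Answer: 117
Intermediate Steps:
Y = 60 (Y = 12*5 = 60)
z(r) = (-5 + r)*(60 + r) (z(r) = (r + 60)*(r - 5) = (60 + r)*(-5 + r) = (-5 + r)*(60 + r))
I = 122 (I = (-300 + 1² + 55*1)/(-2) = (-300 + 1 + 55)*(-½) = -244*(-½) = 122)
I + (-1 + 2)²*(-5) = 122 + (-1 + 2)²*(-5) = 122 + 1²*(-5) = 122 + 1*(-5) = 122 - 5 = 117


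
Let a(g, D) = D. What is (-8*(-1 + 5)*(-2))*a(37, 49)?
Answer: 3136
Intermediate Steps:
(-8*(-1 + 5)*(-2))*a(37, 49) = -8*(-1 + 5)*(-2)*49 = -32*(-2)*49 = -8*(-8)*49 = 64*49 = 3136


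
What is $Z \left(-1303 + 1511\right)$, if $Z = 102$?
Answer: $21216$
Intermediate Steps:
$Z \left(-1303 + 1511\right) = 102 \left(-1303 + 1511\right) = 102 \cdot 208 = 21216$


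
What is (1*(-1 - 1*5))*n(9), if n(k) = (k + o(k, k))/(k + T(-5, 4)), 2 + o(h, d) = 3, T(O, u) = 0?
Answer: -20/3 ≈ -6.6667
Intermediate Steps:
o(h, d) = 1 (o(h, d) = -2 + 3 = 1)
n(k) = (1 + k)/k (n(k) = (k + 1)/(k + 0) = (1 + k)/k)
(1*(-1 - 1*5))*n(9) = (1*(-1 - 1*5))*((1 + 9)/9) = (1*(-1 - 5))*((1/9)*10) = (1*(-6))*(10/9) = -6*10/9 = -20/3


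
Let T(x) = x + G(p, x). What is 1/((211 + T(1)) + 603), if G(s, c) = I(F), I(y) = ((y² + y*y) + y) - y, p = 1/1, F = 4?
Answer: 1/847 ≈ 0.0011806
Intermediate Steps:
p = 1 (p = 1*1 = 1)
I(y) = 2*y² (I(y) = ((y² + y²) + y) - y = (2*y² + y) - y = (y + 2*y²) - y = 2*y²)
G(s, c) = 32 (G(s, c) = 2*4² = 2*16 = 32)
T(x) = 32 + x (T(x) = x + 32 = 32 + x)
1/((211 + T(1)) + 603) = 1/((211 + (32 + 1)) + 603) = 1/((211 + 33) + 603) = 1/(244 + 603) = 1/847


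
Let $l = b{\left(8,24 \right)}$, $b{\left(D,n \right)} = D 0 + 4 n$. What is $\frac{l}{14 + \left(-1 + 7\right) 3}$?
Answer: $3$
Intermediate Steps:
$b{\left(D,n \right)} = 4 n$ ($b{\left(D,n \right)} = 0 + 4 n = 4 n$)
$l = 96$ ($l = 4 \cdot 24 = 96$)
$\frac{l}{14 + \left(-1 + 7\right) 3} = \frac{96}{14 + \left(-1 + 7\right) 3} = \frac{96}{14 + 6 \cdot 3} = \frac{96}{14 + 18} = \frac{96}{32} = 96 \cdot \frac{1}{32} = 3$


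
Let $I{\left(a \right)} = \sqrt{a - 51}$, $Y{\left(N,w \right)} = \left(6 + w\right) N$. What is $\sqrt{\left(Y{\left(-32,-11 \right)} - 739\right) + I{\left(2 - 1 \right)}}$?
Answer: $\sqrt{-579 + 5 i \sqrt{2}} \approx 0.1469 + 24.063 i$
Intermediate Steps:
$Y{\left(N,w \right)} = N \left(6 + w\right)$
$I{\left(a \right)} = \sqrt{-51 + a}$
$\sqrt{\left(Y{\left(-32,-11 \right)} - 739\right) + I{\left(2 - 1 \right)}} = \sqrt{\left(- 32 \left(6 - 11\right) - 739\right) + \sqrt{-51 + \left(2 - 1\right)}} = \sqrt{\left(\left(-32\right) \left(-5\right) - 739\right) + \sqrt{-51 + \left(2 - 1\right)}} = \sqrt{\left(160 - 739\right) + \sqrt{-51 + 1}} = \sqrt{-579 + \sqrt{-50}} = \sqrt{-579 + 5 i \sqrt{2}}$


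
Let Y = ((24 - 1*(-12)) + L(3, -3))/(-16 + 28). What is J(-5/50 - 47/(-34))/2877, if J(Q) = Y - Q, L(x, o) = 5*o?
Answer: 53/326060 ≈ 0.00016255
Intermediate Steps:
Y = 7/4 (Y = ((24 - 1*(-12)) + 5*(-3))/(-16 + 28) = ((24 + 12) - 15)/12 = (36 - 15)*(1/12) = 21*(1/12) = 7/4 ≈ 1.7500)
J(Q) = 7/4 - Q
J(-5/50 - 47/(-34))/2877 = (7/4 - (-5/50 - 47/(-34)))/2877 = (7/4 - (-5*1/50 - 47*(-1/34)))*(1/2877) = (7/4 - (-1/10 + 47/34))*(1/2877) = (7/4 - 1*109/85)*(1/2877) = (7/4 - 109/85)*(1/2877) = (159/340)*(1/2877) = 53/326060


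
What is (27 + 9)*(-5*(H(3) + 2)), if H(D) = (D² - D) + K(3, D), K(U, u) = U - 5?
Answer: -1080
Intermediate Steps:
K(U, u) = -5 + U
H(D) = -2 + D² - D (H(D) = (D² - D) + (-5 + 3) = (D² - D) - 2 = -2 + D² - D)
(27 + 9)*(-5*(H(3) + 2)) = (27 + 9)*(-5*((-2 + 3² - 1*3) + 2)) = 36*(-5*((-2 + 9 - 3) + 2)) = 36*(-5*(4 + 2)) = 36*(-5*6) = 36*(-30) = -1080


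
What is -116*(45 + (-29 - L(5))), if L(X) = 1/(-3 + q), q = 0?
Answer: -5684/3 ≈ -1894.7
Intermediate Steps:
L(X) = -⅓ (L(X) = 1/(-3 + 0) = 1/(-3) = -⅓)
-116*(45 + (-29 - L(5))) = -116*(45 + (-29 - 1*(-⅓))) = -116*(45 + (-29 + ⅓)) = -116*(45 - 86/3) = -116*49/3 = -5684/3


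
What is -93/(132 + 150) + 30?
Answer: 2789/94 ≈ 29.670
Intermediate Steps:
-93/(132 + 150) + 30 = -93/282 + 30 = -93*1/282 + 30 = -31/94 + 30 = 2789/94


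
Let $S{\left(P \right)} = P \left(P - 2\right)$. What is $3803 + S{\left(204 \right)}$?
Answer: $45011$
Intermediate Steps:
$S{\left(P \right)} = P \left(-2 + P\right)$
$3803 + S{\left(204 \right)} = 3803 + 204 \left(-2 + 204\right) = 3803 + 204 \cdot 202 = 3803 + 41208 = 45011$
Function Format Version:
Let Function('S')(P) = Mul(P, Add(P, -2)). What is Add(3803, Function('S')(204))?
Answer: 45011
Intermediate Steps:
Function('S')(P) = Mul(P, Add(-2, P))
Add(3803, Function('S')(204)) = Add(3803, Mul(204, Add(-2, 204))) = Add(3803, Mul(204, 202)) = Add(3803, 41208) = 45011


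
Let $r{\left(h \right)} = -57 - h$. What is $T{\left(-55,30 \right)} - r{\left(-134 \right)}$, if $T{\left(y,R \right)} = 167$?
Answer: $90$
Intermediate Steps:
$T{\left(-55,30 \right)} - r{\left(-134 \right)} = 167 - \left(-57 - -134\right) = 167 - \left(-57 + 134\right) = 167 - 77 = 90$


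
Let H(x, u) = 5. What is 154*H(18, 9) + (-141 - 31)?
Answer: 598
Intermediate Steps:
154*H(18, 9) + (-141 - 31) = 154*5 + (-141 - 31) = 770 - 172 = 598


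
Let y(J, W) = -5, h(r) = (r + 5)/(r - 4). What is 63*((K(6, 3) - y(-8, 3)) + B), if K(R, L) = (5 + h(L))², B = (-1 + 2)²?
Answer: 945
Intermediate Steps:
h(r) = (5 + r)/(-4 + r)
B = 1 (B = 1² = 1)
K(R, L) = (5 + (5 + L)/(-4 + L))²
63*((K(6, 3) - y(-8, 3)) + B) = 63*((9*(-5 + 2*3)²/(-4 + 3)² - 1*(-5)) + 1) = 63*((9*(-5 + 6)²/(-1)² + 5) + 1) = 63*((9*1²*1 + 5) + 1) = 63*((9*1*1 + 5) + 1) = 63*((9 + 5) + 1) = 63*(14 + 1) = 63*15 = 945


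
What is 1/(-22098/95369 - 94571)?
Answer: -95369/9019163797 ≈ -1.0574e-5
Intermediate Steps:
1/(-22098/95369 - 94571) = 1/(-9019163797/95369) = -95369/9019163797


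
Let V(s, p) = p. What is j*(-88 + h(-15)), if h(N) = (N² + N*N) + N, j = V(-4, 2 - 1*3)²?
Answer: 347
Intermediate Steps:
j = 1 (j = (2 - 1*3)² = (2 - 3)² = (-1)² = 1)
h(N) = N + 2*N² (h(N) = (N² + N²) + N = 2*N² + N = N + 2*N²)
j*(-88 + h(-15)) = 1*(-88 - 15*(1 + 2*(-15))) = 1*(-88 - 15*(1 - 30)) = 1*(-88 - 15*(-29)) = 1*(-88 + 435) = 1*347 = 347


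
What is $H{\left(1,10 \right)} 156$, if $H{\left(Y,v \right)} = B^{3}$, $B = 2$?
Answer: $1248$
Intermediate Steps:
$H{\left(Y,v \right)} = 8$ ($H{\left(Y,v \right)} = 2^{3} = 8$)
$H{\left(1,10 \right)} 156 = 8 \cdot 156 = 1248$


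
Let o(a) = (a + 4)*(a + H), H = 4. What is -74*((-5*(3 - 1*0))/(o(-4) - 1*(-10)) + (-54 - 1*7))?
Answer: 4625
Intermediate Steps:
o(a) = (4 + a)**2 (o(a) = (a + 4)*(a + 4) = (4 + a)*(4 + a) = (4 + a)**2)
-74*((-5*(3 - 1*0))/(o(-4) - 1*(-10)) + (-54 - 1*7)) = -74*((-5*(3 - 1*0))/((16 + (-4)**2 + 8*(-4)) - 1*(-10)) + (-54 - 1*7)) = -74*((-5*(3 + 0))/((16 + 16 - 32) + 10) + (-54 - 7)) = -74*((-5*3)/(0 + 10) - 61) = -74*(-15/10 - 61) = -74*(-15*1/10 - 61) = -74*(-3/2 - 61) = -74*(-125/2) = 4625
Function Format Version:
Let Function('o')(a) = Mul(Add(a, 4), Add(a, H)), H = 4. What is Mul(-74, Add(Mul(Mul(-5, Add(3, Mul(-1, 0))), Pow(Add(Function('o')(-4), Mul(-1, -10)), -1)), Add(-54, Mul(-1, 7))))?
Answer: 4625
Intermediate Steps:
Function('o')(a) = Pow(Add(4, a), 2) (Function('o')(a) = Mul(Add(a, 4), Add(a, 4)) = Mul(Add(4, a), Add(4, a)) = Pow(Add(4, a), 2))
Mul(-74, Add(Mul(Mul(-5, Add(3, Mul(-1, 0))), Pow(Add(Function('o')(-4), Mul(-1, -10)), -1)), Add(-54, Mul(-1, 7)))) = Mul(-74, Add(Mul(Mul(-5, Add(3, Mul(-1, 0))), Pow(Add(Add(16, Pow(-4, 2), Mul(8, -4)), Mul(-1, -10)), -1)), Add(-54, Mul(-1, 7)))) = Mul(-74, Add(Mul(Mul(-5, Add(3, 0)), Pow(Add(Add(16, 16, -32), 10), -1)), Add(-54, -7))) = Mul(-74, Add(Mul(Mul(-5, 3), Pow(Add(0, 10), -1)), -61)) = Mul(-74, Add(Mul(-15, Pow(10, -1)), -61)) = Mul(-74, Add(Mul(-15, Rational(1, 10)), -61)) = Mul(-74, Add(Rational(-3, 2), -61)) = Mul(-74, Rational(-125, 2)) = 4625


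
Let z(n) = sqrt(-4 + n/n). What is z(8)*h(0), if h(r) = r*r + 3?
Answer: 3*I*sqrt(3) ≈ 5.1962*I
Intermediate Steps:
h(r) = 3 + r**2 (h(r) = r**2 + 3 = 3 + r**2)
z(n) = I*sqrt(3) (z(n) = sqrt(-4 + 1) = sqrt(-3) = I*sqrt(3))
z(8)*h(0) = (I*sqrt(3))*(3 + 0**2) = (I*sqrt(3))*(3 + 0) = (I*sqrt(3))*3 = 3*I*sqrt(3)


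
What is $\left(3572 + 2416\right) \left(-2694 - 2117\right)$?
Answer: $-28808268$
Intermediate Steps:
$\left(3572 + 2416\right) \left(-2694 - 2117\right) = 5988 \left(-4811\right) = -28808268$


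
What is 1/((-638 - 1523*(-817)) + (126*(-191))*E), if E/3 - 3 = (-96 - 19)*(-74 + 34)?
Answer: -1/331083741 ≈ -3.0204e-9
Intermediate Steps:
E = 13809 (E = 9 + 3*((-96 - 19)*(-74 + 34)) = 9 + 3*(-115*(-40)) = 9 + 3*4600 = 9 + 13800 = 13809)
1/((-638 - 1523*(-817)) + (126*(-191))*E) = 1/((-638 - 1523*(-817)) + (126*(-191))*13809) = 1/((-638 + 1244291) - 24066*13809) = 1/(1243653 - 332327394) = 1/(-331083741) = -1/331083741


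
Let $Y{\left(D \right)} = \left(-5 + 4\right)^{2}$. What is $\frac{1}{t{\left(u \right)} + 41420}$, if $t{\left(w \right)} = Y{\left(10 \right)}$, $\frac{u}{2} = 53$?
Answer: $\frac{1}{41421} \approx 2.4142 \cdot 10^{-5}$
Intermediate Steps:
$u = 106$ ($u = 2 \cdot 53 = 106$)
$Y{\left(D \right)} = 1$ ($Y{\left(D \right)} = \left(-1\right)^{2} = 1$)
$t{\left(w \right)} = 1$
$\frac{1}{t{\left(u \right)} + 41420} = \frac{1}{1 + 41420} = \frac{1}{41421}$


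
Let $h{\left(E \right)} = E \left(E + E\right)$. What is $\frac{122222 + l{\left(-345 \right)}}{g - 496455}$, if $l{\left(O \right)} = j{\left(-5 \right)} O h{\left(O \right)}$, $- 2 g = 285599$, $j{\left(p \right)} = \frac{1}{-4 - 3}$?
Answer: $- \frac{165965608}{8949563} \approx -18.545$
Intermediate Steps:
$h{\left(E \right)} = 2 E^{2}$ ($h{\left(E \right)} = E 2 E = 2 E^{2}$)
$j{\left(p \right)} = - \frac{1}{7}$ ($j{\left(p \right)} = \frac{1}{-7} = - \frac{1}{7}$)
$g = - \frac{285599}{2}$ ($g = \left(- \frac{1}{2}\right) 285599 = - \frac{285599}{2} \approx -1.428 \cdot 10^{5}$)
$l{\left(O \right)} = - \frac{2 O^{3}}{7}$ ($l{\left(O \right)} = - \frac{O}{7} \cdot 2 O^{2} = - \frac{2 O^{3}}{7}$)
$\frac{122222 + l{\left(-345 \right)}}{g - 496455} = \frac{122222 - \frac{2 \left(-345\right)^{3}}{7}}{- \frac{285599}{2} - 496455} = \frac{122222 - - \frac{82127250}{7}}{- \frac{1278509}{2}} = \left(122222 + \frac{82127250}{7}\right) \left(- \frac{2}{1278509}\right) = \frac{82982804}{7} \left(- \frac{2}{1278509}\right) = - \frac{165965608}{8949563}$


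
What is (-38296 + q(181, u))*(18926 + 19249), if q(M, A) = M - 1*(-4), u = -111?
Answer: -1454887425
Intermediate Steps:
q(M, A) = 4 + M (q(M, A) = M + 4 = 4 + M)
(-38296 + q(181, u))*(18926 + 19249) = (-38296 + (4 + 181))*(18926 + 19249) = (-38296 + 185)*38175 = -38111*38175 = -1454887425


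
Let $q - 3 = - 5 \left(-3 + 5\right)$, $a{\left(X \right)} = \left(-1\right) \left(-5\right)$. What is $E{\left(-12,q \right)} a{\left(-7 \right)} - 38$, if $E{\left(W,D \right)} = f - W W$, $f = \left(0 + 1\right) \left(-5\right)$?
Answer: $-783$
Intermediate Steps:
$f = -5$ ($f = 1 \left(-5\right) = -5$)
$a{\left(X \right)} = 5$
$q = -7$ ($q = 3 - 5 \left(-3 + 5\right) = 3 - 10 = -7$)
$E{\left(W,D \right)} = -5 - W^{2}$ ($E{\left(W,D \right)} = -5 - W W = -5 - W^{2}$)
$E{\left(-12,q \right)} a{\left(-7 \right)} - 38 = \left(-5 - \left(-12\right)^{2}\right) 5 - 38 = \left(-5 - 144\right) 5 - 38 = \left(-149\right) 5 - 38 = -745 - 38 = -783$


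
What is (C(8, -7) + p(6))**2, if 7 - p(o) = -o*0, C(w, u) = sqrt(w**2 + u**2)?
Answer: (7 + sqrt(113))**2 ≈ 310.82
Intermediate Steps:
C(w, u) = sqrt(u**2 + w**2)
p(o) = 7 (p(o) = 7 - (-1)*o*0 = 7 - (-1)*0 = 7 - 1*0 = 7 + 0 = 7)
(C(8, -7) + p(6))**2 = (sqrt((-7)**2 + 8**2) + 7)**2 = (sqrt(49 + 64) + 7)**2 = (sqrt(113) + 7)**2 = (7 + sqrt(113))**2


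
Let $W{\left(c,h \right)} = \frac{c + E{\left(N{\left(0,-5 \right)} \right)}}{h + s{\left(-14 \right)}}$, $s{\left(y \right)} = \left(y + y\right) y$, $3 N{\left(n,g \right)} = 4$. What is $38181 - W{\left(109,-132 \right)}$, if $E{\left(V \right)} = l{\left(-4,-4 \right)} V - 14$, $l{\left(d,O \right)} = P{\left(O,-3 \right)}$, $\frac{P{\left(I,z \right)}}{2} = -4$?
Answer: $\frac{29780927}{780} \approx 38181.0$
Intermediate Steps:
$P{\left(I,z \right)} = -8$ ($P{\left(I,z \right)} = 2 \left(-4\right) = -8$)
$l{\left(d,O \right)} = -8$
$N{\left(n,g \right)} = \frac{4}{3}$ ($N{\left(n,g \right)} = \frac{1}{3} \cdot 4 = \frac{4}{3}$)
$E{\left(V \right)} = -14 - 8 V$ ($E{\left(V \right)} = - 8 V - 14 = -14 - 8 V$)
$s{\left(y \right)} = 2 y^{2}$ ($s{\left(y \right)} = 2 y y = 2 y^{2}$)
$W{\left(c,h \right)} = \frac{- \frac{74}{3} + c}{392 + h}$ ($W{\left(c,h \right)} = \frac{c - \frac{74}{3}}{h + 2 \left(-14\right)^{2}} = \frac{c - \frac{74}{3}}{h + 2 \cdot 196} = \frac{c - \frac{74}{3}}{h + 392} = \frac{- \frac{74}{3} + c}{392 + h}$)
$38181 - W{\left(109,-132 \right)} = 38181 - \frac{- \frac{74}{3} + 109}{392 - 132} = 38181 - \frac{1}{260} \cdot \frac{253}{3} = 38181 - \frac{253}{780} = \frac{29780927}{780}$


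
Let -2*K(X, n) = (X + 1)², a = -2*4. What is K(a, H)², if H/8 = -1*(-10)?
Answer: 2401/4 ≈ 600.25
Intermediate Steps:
a = -8
H = 80 (H = 8*(-1*(-10)) = 8*10 = 80)
K(X, n) = -(1 + X)²/2 (K(X, n) = -(X + 1)²/2 = -(1 + X)²/2)
K(a, H)² = (-(1 - 8)²/2)² = (-½*(-7)²)² = (-½*49)² = (-49/2)² = 2401/4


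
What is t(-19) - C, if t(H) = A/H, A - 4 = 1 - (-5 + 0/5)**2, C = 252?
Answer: -4768/19 ≈ -250.95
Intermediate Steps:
A = -20 (A = 4 + (1 - (-5 + 0/5)**2) = 4 + (1 - (-5 + 0*(1/5))**2) = 4 + (1 - (-5 + 0)**2) = 4 + (1 - 1*(-5)**2) = 4 + (1 - 1*25) = 4 + (1 - 25) = 4 - 24 = -20)
t(H) = -20/H
t(-19) - C = -20/(-19) - 1*252 = -20*(-1/19) - 252 = 20/19 - 252 = -4768/19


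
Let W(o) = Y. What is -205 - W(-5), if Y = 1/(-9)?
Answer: -1844/9 ≈ -204.89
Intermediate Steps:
Y = -⅑ ≈ -0.11111
W(o) = -⅑
-205 - W(-5) = -205 - 1*(-⅑) = -205 + ⅑ = -1844/9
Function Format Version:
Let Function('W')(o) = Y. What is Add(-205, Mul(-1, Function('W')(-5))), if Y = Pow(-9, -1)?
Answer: Rational(-1844, 9) ≈ -204.89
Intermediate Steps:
Y = Rational(-1, 9) ≈ -0.11111
Function('W')(o) = Rational(-1, 9)
Add(-205, Mul(-1, Function('W')(-5))) = Add(-205, Mul(-1, Rational(-1, 9))) = Add(-205, Rational(1, 9)) = Rational(-1844, 9)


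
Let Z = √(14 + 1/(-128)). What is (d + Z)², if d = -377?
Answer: 18194303/128 - 1131*√398/8 ≈ 1.3932e+5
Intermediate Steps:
Z = 3*√398/16 (Z = √(14 - 1/128) = √(1791/128) = 3*√398/16 ≈ 3.7406)
(d + Z)² = (-377 + 3*√398/16)²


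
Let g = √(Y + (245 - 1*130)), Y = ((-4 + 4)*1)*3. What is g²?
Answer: 115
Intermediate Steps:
Y = 0 (Y = (0*1)*3 = 0*3 = 0)
g = √115 (g = √(0 + (245 - 1*130)) = √(0 + (245 - 130)) = √(0 + 115) = √115 ≈ 10.724)
g² = (√115)² = 115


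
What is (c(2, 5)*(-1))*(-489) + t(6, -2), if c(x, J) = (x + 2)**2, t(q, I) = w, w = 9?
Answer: 7833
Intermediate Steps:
t(q, I) = 9
c(x, J) = (2 + x)**2
(c(2, 5)*(-1))*(-489) + t(6, -2) = ((2 + 2)**2*(-1))*(-489) + 9 = (4**2*(-1))*(-489) + 9 = (16*(-1))*(-489) + 9 = -16*(-489) + 9 = 7824 + 9 = 7833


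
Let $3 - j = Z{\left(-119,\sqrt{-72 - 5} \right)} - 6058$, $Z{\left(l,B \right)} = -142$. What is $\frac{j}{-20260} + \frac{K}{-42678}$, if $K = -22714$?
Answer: $\frac{97727003}{432328140} \approx 0.22605$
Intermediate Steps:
$j = 6203$ ($j = 3 - \left(-142 - 6058\right) = 3 - -6200 = 3 + 6200 = 6203$)
$\frac{j}{-20260} + \frac{K}{-42678} = \frac{6203}{-20260} - \frac{22714}{-42678} = 6203 \left(- \frac{1}{20260}\right) - - \frac{11357}{21339} = - \frac{6203}{20260} + \frac{11357}{21339} = \frac{97727003}{432328140}$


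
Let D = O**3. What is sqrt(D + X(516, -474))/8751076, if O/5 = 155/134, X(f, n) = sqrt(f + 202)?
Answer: sqrt(62374906250 + 322417936*sqrt(718))/157134320656 ≈ 1.6959e-6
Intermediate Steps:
X(f, n) = sqrt(202 + f)
O = 775/134 (O = 5*(155/134) = 775/134 ≈ 5.7836)
D = 465484375/2406104 (D = (775/134)**3 = 465484375/2406104 ≈ 193.46)
sqrt(D + X(516, -474))/8751076 = sqrt(465484375/2406104 + sqrt(202 + 516))/8751076 = sqrt(465484375/2406104 + sqrt(718))*(1/8751076) = sqrt(465484375/2406104 + sqrt(718))/8751076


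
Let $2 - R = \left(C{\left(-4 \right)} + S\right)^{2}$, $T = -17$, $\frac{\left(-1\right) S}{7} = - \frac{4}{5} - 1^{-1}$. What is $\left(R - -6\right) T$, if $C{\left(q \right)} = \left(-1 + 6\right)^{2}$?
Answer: $\frac{597448}{25} \approx 23898.0$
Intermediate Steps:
$S = \frac{63}{5}$ ($S = - 7 \left(- \frac{4}{5} - 1^{-1}\right) = - 7 \left(\left(-4\right) \frac{1}{5} - 1\right) = - 7 \left(- \frac{4}{5} - 1\right) = \left(-7\right) \left(- \frac{9}{5}\right) = \frac{63}{5} \approx 12.6$)
$C{\left(q \right)} = 25$ ($C{\left(q \right)} = 5^{2} = 25$)
$R = - \frac{35294}{25}$ ($R = 2 - \left(25 + \frac{63}{5}\right)^{2} = 2 - \left(\frac{188}{5}\right)^{2} = 2 - \frac{35344}{25} = - \frac{35294}{25} \approx -1411.8$)
$\left(R - -6\right) T = \left(- \frac{35294}{25} - -6\right) \left(-17\right) = \left(- \frac{35294}{25} + 6\right) \left(-17\right) = \left(- \frac{35144}{25}\right) \left(-17\right) = \frac{597448}{25}$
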